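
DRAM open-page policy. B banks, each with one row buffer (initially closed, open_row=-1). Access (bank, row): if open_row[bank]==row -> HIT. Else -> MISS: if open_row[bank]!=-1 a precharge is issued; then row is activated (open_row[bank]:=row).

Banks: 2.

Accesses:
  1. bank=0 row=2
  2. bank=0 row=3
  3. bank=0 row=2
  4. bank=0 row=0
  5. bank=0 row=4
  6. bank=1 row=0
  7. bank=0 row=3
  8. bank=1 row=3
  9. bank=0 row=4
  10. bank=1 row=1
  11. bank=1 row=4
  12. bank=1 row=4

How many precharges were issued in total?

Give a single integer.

Answer: 9

Derivation:
Acc 1: bank0 row2 -> MISS (open row2); precharges=0
Acc 2: bank0 row3 -> MISS (open row3); precharges=1
Acc 3: bank0 row2 -> MISS (open row2); precharges=2
Acc 4: bank0 row0 -> MISS (open row0); precharges=3
Acc 5: bank0 row4 -> MISS (open row4); precharges=4
Acc 6: bank1 row0 -> MISS (open row0); precharges=4
Acc 7: bank0 row3 -> MISS (open row3); precharges=5
Acc 8: bank1 row3 -> MISS (open row3); precharges=6
Acc 9: bank0 row4 -> MISS (open row4); precharges=7
Acc 10: bank1 row1 -> MISS (open row1); precharges=8
Acc 11: bank1 row4 -> MISS (open row4); precharges=9
Acc 12: bank1 row4 -> HIT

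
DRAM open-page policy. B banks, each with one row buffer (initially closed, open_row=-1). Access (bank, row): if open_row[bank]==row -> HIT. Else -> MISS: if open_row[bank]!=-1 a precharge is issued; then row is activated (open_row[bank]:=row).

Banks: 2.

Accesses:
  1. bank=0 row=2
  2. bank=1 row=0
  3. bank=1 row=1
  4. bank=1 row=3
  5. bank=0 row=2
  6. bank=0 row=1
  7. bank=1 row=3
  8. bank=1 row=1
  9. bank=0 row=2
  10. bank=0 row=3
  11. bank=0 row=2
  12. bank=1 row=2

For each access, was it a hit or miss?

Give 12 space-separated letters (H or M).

Acc 1: bank0 row2 -> MISS (open row2); precharges=0
Acc 2: bank1 row0 -> MISS (open row0); precharges=0
Acc 3: bank1 row1 -> MISS (open row1); precharges=1
Acc 4: bank1 row3 -> MISS (open row3); precharges=2
Acc 5: bank0 row2 -> HIT
Acc 6: bank0 row1 -> MISS (open row1); precharges=3
Acc 7: bank1 row3 -> HIT
Acc 8: bank1 row1 -> MISS (open row1); precharges=4
Acc 9: bank0 row2 -> MISS (open row2); precharges=5
Acc 10: bank0 row3 -> MISS (open row3); precharges=6
Acc 11: bank0 row2 -> MISS (open row2); precharges=7
Acc 12: bank1 row2 -> MISS (open row2); precharges=8

Answer: M M M M H M H M M M M M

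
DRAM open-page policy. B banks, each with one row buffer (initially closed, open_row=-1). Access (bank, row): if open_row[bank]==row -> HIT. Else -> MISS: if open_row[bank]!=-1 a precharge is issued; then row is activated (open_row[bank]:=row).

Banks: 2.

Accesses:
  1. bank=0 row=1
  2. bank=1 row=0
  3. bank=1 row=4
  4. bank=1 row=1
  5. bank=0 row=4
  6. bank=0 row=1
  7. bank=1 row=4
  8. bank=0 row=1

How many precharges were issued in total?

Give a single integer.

Answer: 5

Derivation:
Acc 1: bank0 row1 -> MISS (open row1); precharges=0
Acc 2: bank1 row0 -> MISS (open row0); precharges=0
Acc 3: bank1 row4 -> MISS (open row4); precharges=1
Acc 4: bank1 row1 -> MISS (open row1); precharges=2
Acc 5: bank0 row4 -> MISS (open row4); precharges=3
Acc 6: bank0 row1 -> MISS (open row1); precharges=4
Acc 7: bank1 row4 -> MISS (open row4); precharges=5
Acc 8: bank0 row1 -> HIT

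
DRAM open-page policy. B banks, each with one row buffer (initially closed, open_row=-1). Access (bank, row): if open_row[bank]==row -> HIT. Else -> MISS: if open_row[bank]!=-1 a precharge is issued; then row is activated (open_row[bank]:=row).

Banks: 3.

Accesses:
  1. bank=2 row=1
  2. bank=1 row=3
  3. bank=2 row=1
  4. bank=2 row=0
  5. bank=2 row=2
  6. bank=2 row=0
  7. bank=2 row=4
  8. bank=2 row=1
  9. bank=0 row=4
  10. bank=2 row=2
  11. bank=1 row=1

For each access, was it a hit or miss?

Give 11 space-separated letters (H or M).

Acc 1: bank2 row1 -> MISS (open row1); precharges=0
Acc 2: bank1 row3 -> MISS (open row3); precharges=0
Acc 3: bank2 row1 -> HIT
Acc 4: bank2 row0 -> MISS (open row0); precharges=1
Acc 5: bank2 row2 -> MISS (open row2); precharges=2
Acc 6: bank2 row0 -> MISS (open row0); precharges=3
Acc 7: bank2 row4 -> MISS (open row4); precharges=4
Acc 8: bank2 row1 -> MISS (open row1); precharges=5
Acc 9: bank0 row4 -> MISS (open row4); precharges=5
Acc 10: bank2 row2 -> MISS (open row2); precharges=6
Acc 11: bank1 row1 -> MISS (open row1); precharges=7

Answer: M M H M M M M M M M M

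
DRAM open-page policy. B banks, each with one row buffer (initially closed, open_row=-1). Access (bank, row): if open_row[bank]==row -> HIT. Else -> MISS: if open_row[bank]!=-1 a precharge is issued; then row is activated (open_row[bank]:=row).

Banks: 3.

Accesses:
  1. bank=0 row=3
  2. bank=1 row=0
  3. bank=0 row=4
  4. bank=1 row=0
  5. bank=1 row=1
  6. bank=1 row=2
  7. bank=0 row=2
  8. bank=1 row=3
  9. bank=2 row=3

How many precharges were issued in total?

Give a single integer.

Answer: 5

Derivation:
Acc 1: bank0 row3 -> MISS (open row3); precharges=0
Acc 2: bank1 row0 -> MISS (open row0); precharges=0
Acc 3: bank0 row4 -> MISS (open row4); precharges=1
Acc 4: bank1 row0 -> HIT
Acc 5: bank1 row1 -> MISS (open row1); precharges=2
Acc 6: bank1 row2 -> MISS (open row2); precharges=3
Acc 7: bank0 row2 -> MISS (open row2); precharges=4
Acc 8: bank1 row3 -> MISS (open row3); precharges=5
Acc 9: bank2 row3 -> MISS (open row3); precharges=5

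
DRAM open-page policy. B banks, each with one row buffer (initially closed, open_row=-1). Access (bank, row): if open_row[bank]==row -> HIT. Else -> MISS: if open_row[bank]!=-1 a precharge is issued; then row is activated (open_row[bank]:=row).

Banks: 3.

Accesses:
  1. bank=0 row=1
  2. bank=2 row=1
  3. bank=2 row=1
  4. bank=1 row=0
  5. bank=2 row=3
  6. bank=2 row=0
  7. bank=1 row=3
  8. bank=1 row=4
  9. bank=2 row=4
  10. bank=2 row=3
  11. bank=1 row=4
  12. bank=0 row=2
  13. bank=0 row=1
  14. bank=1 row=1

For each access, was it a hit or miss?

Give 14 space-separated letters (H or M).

Answer: M M H M M M M M M M H M M M

Derivation:
Acc 1: bank0 row1 -> MISS (open row1); precharges=0
Acc 2: bank2 row1 -> MISS (open row1); precharges=0
Acc 3: bank2 row1 -> HIT
Acc 4: bank1 row0 -> MISS (open row0); precharges=0
Acc 5: bank2 row3 -> MISS (open row3); precharges=1
Acc 6: bank2 row0 -> MISS (open row0); precharges=2
Acc 7: bank1 row3 -> MISS (open row3); precharges=3
Acc 8: bank1 row4 -> MISS (open row4); precharges=4
Acc 9: bank2 row4 -> MISS (open row4); precharges=5
Acc 10: bank2 row3 -> MISS (open row3); precharges=6
Acc 11: bank1 row4 -> HIT
Acc 12: bank0 row2 -> MISS (open row2); precharges=7
Acc 13: bank0 row1 -> MISS (open row1); precharges=8
Acc 14: bank1 row1 -> MISS (open row1); precharges=9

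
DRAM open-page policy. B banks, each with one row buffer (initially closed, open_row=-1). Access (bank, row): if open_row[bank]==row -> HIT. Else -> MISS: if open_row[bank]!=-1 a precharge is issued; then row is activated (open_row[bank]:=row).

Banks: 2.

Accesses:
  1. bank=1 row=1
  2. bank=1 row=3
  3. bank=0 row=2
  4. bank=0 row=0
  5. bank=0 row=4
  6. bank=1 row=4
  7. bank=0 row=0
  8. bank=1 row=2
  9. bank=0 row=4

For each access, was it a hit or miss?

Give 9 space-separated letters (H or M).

Answer: M M M M M M M M M

Derivation:
Acc 1: bank1 row1 -> MISS (open row1); precharges=0
Acc 2: bank1 row3 -> MISS (open row3); precharges=1
Acc 3: bank0 row2 -> MISS (open row2); precharges=1
Acc 4: bank0 row0 -> MISS (open row0); precharges=2
Acc 5: bank0 row4 -> MISS (open row4); precharges=3
Acc 6: bank1 row4 -> MISS (open row4); precharges=4
Acc 7: bank0 row0 -> MISS (open row0); precharges=5
Acc 8: bank1 row2 -> MISS (open row2); precharges=6
Acc 9: bank0 row4 -> MISS (open row4); precharges=7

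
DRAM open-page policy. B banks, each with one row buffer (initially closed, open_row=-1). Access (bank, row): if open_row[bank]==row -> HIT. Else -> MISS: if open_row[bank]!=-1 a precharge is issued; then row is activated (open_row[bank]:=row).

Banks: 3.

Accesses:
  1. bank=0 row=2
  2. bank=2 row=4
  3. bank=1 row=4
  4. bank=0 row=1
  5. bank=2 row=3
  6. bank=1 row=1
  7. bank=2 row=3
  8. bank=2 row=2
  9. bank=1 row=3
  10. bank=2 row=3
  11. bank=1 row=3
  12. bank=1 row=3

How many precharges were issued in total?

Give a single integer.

Answer: 6

Derivation:
Acc 1: bank0 row2 -> MISS (open row2); precharges=0
Acc 2: bank2 row4 -> MISS (open row4); precharges=0
Acc 3: bank1 row4 -> MISS (open row4); precharges=0
Acc 4: bank0 row1 -> MISS (open row1); precharges=1
Acc 5: bank2 row3 -> MISS (open row3); precharges=2
Acc 6: bank1 row1 -> MISS (open row1); precharges=3
Acc 7: bank2 row3 -> HIT
Acc 8: bank2 row2 -> MISS (open row2); precharges=4
Acc 9: bank1 row3 -> MISS (open row3); precharges=5
Acc 10: bank2 row3 -> MISS (open row3); precharges=6
Acc 11: bank1 row3 -> HIT
Acc 12: bank1 row3 -> HIT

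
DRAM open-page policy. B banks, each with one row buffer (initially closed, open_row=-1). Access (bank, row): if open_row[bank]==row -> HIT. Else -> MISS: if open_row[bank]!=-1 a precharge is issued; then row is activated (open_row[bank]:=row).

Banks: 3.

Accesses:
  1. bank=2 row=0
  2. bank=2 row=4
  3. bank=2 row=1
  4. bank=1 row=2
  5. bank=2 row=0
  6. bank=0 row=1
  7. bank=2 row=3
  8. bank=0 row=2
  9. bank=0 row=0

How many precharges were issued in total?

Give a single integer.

Answer: 6

Derivation:
Acc 1: bank2 row0 -> MISS (open row0); precharges=0
Acc 2: bank2 row4 -> MISS (open row4); precharges=1
Acc 3: bank2 row1 -> MISS (open row1); precharges=2
Acc 4: bank1 row2 -> MISS (open row2); precharges=2
Acc 5: bank2 row0 -> MISS (open row0); precharges=3
Acc 6: bank0 row1 -> MISS (open row1); precharges=3
Acc 7: bank2 row3 -> MISS (open row3); precharges=4
Acc 8: bank0 row2 -> MISS (open row2); precharges=5
Acc 9: bank0 row0 -> MISS (open row0); precharges=6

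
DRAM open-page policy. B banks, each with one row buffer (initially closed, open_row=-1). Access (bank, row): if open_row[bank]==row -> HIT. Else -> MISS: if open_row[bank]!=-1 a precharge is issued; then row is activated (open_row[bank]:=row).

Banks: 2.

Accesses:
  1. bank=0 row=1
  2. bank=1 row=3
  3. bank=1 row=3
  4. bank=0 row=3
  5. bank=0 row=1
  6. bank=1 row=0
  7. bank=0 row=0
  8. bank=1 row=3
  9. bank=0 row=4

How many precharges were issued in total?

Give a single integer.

Acc 1: bank0 row1 -> MISS (open row1); precharges=0
Acc 2: bank1 row3 -> MISS (open row3); precharges=0
Acc 3: bank1 row3 -> HIT
Acc 4: bank0 row3 -> MISS (open row3); precharges=1
Acc 5: bank0 row1 -> MISS (open row1); precharges=2
Acc 6: bank1 row0 -> MISS (open row0); precharges=3
Acc 7: bank0 row0 -> MISS (open row0); precharges=4
Acc 8: bank1 row3 -> MISS (open row3); precharges=5
Acc 9: bank0 row4 -> MISS (open row4); precharges=6

Answer: 6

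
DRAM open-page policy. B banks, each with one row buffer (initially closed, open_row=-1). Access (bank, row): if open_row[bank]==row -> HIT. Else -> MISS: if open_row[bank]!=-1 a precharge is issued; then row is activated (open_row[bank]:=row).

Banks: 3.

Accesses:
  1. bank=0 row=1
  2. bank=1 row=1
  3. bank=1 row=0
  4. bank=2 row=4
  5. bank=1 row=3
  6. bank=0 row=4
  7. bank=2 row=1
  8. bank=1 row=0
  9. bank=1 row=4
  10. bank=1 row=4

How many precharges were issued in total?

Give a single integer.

Acc 1: bank0 row1 -> MISS (open row1); precharges=0
Acc 2: bank1 row1 -> MISS (open row1); precharges=0
Acc 3: bank1 row0 -> MISS (open row0); precharges=1
Acc 4: bank2 row4 -> MISS (open row4); precharges=1
Acc 5: bank1 row3 -> MISS (open row3); precharges=2
Acc 6: bank0 row4 -> MISS (open row4); precharges=3
Acc 7: bank2 row1 -> MISS (open row1); precharges=4
Acc 8: bank1 row0 -> MISS (open row0); precharges=5
Acc 9: bank1 row4 -> MISS (open row4); precharges=6
Acc 10: bank1 row4 -> HIT

Answer: 6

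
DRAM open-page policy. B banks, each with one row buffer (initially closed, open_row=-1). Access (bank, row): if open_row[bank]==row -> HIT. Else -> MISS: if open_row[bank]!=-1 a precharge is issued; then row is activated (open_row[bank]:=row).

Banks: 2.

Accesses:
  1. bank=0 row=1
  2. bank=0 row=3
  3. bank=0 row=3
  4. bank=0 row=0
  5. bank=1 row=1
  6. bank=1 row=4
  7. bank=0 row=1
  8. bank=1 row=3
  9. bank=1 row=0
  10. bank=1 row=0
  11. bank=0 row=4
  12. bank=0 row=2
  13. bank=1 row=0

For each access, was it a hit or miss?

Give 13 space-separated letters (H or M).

Answer: M M H M M M M M M H M M H

Derivation:
Acc 1: bank0 row1 -> MISS (open row1); precharges=0
Acc 2: bank0 row3 -> MISS (open row3); precharges=1
Acc 3: bank0 row3 -> HIT
Acc 4: bank0 row0 -> MISS (open row0); precharges=2
Acc 5: bank1 row1 -> MISS (open row1); precharges=2
Acc 6: bank1 row4 -> MISS (open row4); precharges=3
Acc 7: bank0 row1 -> MISS (open row1); precharges=4
Acc 8: bank1 row3 -> MISS (open row3); precharges=5
Acc 9: bank1 row0 -> MISS (open row0); precharges=6
Acc 10: bank1 row0 -> HIT
Acc 11: bank0 row4 -> MISS (open row4); precharges=7
Acc 12: bank0 row2 -> MISS (open row2); precharges=8
Acc 13: bank1 row0 -> HIT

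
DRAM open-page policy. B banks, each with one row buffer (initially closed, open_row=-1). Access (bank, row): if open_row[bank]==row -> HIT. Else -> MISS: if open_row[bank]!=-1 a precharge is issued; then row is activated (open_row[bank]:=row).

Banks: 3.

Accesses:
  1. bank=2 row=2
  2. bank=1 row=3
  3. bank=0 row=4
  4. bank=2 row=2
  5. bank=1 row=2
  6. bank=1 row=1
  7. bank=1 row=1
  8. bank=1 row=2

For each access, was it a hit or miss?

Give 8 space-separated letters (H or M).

Answer: M M M H M M H M

Derivation:
Acc 1: bank2 row2 -> MISS (open row2); precharges=0
Acc 2: bank1 row3 -> MISS (open row3); precharges=0
Acc 3: bank0 row4 -> MISS (open row4); precharges=0
Acc 4: bank2 row2 -> HIT
Acc 5: bank1 row2 -> MISS (open row2); precharges=1
Acc 6: bank1 row1 -> MISS (open row1); precharges=2
Acc 7: bank1 row1 -> HIT
Acc 8: bank1 row2 -> MISS (open row2); precharges=3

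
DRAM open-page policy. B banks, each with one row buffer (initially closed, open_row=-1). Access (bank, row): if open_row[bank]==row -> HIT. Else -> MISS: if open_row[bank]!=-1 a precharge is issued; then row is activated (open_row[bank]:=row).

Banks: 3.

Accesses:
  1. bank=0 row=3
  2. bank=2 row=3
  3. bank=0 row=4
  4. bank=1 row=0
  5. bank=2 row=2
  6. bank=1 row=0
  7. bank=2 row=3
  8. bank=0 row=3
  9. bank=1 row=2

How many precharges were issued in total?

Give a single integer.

Acc 1: bank0 row3 -> MISS (open row3); precharges=0
Acc 2: bank2 row3 -> MISS (open row3); precharges=0
Acc 3: bank0 row4 -> MISS (open row4); precharges=1
Acc 4: bank1 row0 -> MISS (open row0); precharges=1
Acc 5: bank2 row2 -> MISS (open row2); precharges=2
Acc 6: bank1 row0 -> HIT
Acc 7: bank2 row3 -> MISS (open row3); precharges=3
Acc 8: bank0 row3 -> MISS (open row3); precharges=4
Acc 9: bank1 row2 -> MISS (open row2); precharges=5

Answer: 5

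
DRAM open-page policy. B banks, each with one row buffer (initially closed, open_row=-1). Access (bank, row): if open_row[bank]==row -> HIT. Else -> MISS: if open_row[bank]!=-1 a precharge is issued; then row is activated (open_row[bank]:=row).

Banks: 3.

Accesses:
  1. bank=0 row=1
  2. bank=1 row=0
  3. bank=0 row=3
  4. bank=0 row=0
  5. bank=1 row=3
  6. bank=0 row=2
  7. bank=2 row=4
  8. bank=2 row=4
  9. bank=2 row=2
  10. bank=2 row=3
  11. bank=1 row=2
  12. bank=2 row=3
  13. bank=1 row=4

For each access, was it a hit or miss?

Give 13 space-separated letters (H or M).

Acc 1: bank0 row1 -> MISS (open row1); precharges=0
Acc 2: bank1 row0 -> MISS (open row0); precharges=0
Acc 3: bank0 row3 -> MISS (open row3); precharges=1
Acc 4: bank0 row0 -> MISS (open row0); precharges=2
Acc 5: bank1 row3 -> MISS (open row3); precharges=3
Acc 6: bank0 row2 -> MISS (open row2); precharges=4
Acc 7: bank2 row4 -> MISS (open row4); precharges=4
Acc 8: bank2 row4 -> HIT
Acc 9: bank2 row2 -> MISS (open row2); precharges=5
Acc 10: bank2 row3 -> MISS (open row3); precharges=6
Acc 11: bank1 row2 -> MISS (open row2); precharges=7
Acc 12: bank2 row3 -> HIT
Acc 13: bank1 row4 -> MISS (open row4); precharges=8

Answer: M M M M M M M H M M M H M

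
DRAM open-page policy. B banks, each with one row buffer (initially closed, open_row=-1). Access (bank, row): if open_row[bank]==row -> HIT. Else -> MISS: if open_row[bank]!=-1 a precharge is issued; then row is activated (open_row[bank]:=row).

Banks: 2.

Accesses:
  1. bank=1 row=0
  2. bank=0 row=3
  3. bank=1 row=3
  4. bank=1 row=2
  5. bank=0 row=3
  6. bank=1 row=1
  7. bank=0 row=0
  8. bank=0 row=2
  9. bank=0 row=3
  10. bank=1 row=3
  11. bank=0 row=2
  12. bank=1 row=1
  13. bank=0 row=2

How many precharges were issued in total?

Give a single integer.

Acc 1: bank1 row0 -> MISS (open row0); precharges=0
Acc 2: bank0 row3 -> MISS (open row3); precharges=0
Acc 3: bank1 row3 -> MISS (open row3); precharges=1
Acc 4: bank1 row2 -> MISS (open row2); precharges=2
Acc 5: bank0 row3 -> HIT
Acc 6: bank1 row1 -> MISS (open row1); precharges=3
Acc 7: bank0 row0 -> MISS (open row0); precharges=4
Acc 8: bank0 row2 -> MISS (open row2); precharges=5
Acc 9: bank0 row3 -> MISS (open row3); precharges=6
Acc 10: bank1 row3 -> MISS (open row3); precharges=7
Acc 11: bank0 row2 -> MISS (open row2); precharges=8
Acc 12: bank1 row1 -> MISS (open row1); precharges=9
Acc 13: bank0 row2 -> HIT

Answer: 9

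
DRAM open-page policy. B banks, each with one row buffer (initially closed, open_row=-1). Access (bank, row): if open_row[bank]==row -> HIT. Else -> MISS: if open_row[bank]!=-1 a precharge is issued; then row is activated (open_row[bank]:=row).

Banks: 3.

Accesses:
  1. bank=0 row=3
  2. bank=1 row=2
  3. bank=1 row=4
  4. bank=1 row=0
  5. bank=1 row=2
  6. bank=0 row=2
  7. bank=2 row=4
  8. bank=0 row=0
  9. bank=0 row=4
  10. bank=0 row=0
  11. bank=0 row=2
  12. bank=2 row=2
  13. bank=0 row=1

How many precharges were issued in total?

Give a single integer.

Acc 1: bank0 row3 -> MISS (open row3); precharges=0
Acc 2: bank1 row2 -> MISS (open row2); precharges=0
Acc 3: bank1 row4 -> MISS (open row4); precharges=1
Acc 4: bank1 row0 -> MISS (open row0); precharges=2
Acc 5: bank1 row2 -> MISS (open row2); precharges=3
Acc 6: bank0 row2 -> MISS (open row2); precharges=4
Acc 7: bank2 row4 -> MISS (open row4); precharges=4
Acc 8: bank0 row0 -> MISS (open row0); precharges=5
Acc 9: bank0 row4 -> MISS (open row4); precharges=6
Acc 10: bank0 row0 -> MISS (open row0); precharges=7
Acc 11: bank0 row2 -> MISS (open row2); precharges=8
Acc 12: bank2 row2 -> MISS (open row2); precharges=9
Acc 13: bank0 row1 -> MISS (open row1); precharges=10

Answer: 10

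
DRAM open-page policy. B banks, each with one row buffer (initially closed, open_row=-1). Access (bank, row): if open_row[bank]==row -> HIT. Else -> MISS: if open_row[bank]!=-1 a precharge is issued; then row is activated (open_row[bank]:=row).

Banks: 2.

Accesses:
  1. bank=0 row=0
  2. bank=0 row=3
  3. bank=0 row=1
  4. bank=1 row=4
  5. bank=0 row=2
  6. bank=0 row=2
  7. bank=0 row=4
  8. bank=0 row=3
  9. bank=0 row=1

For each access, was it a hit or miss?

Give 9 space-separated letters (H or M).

Answer: M M M M M H M M M

Derivation:
Acc 1: bank0 row0 -> MISS (open row0); precharges=0
Acc 2: bank0 row3 -> MISS (open row3); precharges=1
Acc 3: bank0 row1 -> MISS (open row1); precharges=2
Acc 4: bank1 row4 -> MISS (open row4); precharges=2
Acc 5: bank0 row2 -> MISS (open row2); precharges=3
Acc 6: bank0 row2 -> HIT
Acc 7: bank0 row4 -> MISS (open row4); precharges=4
Acc 8: bank0 row3 -> MISS (open row3); precharges=5
Acc 9: bank0 row1 -> MISS (open row1); precharges=6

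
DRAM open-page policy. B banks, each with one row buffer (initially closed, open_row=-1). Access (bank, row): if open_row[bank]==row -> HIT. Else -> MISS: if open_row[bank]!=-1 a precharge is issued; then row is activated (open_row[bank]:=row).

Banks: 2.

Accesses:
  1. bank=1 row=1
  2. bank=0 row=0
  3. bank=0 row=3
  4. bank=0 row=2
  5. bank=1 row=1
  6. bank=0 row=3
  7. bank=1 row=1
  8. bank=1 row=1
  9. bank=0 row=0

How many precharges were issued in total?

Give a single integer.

Answer: 4

Derivation:
Acc 1: bank1 row1 -> MISS (open row1); precharges=0
Acc 2: bank0 row0 -> MISS (open row0); precharges=0
Acc 3: bank0 row3 -> MISS (open row3); precharges=1
Acc 4: bank0 row2 -> MISS (open row2); precharges=2
Acc 5: bank1 row1 -> HIT
Acc 6: bank0 row3 -> MISS (open row3); precharges=3
Acc 7: bank1 row1 -> HIT
Acc 8: bank1 row1 -> HIT
Acc 9: bank0 row0 -> MISS (open row0); precharges=4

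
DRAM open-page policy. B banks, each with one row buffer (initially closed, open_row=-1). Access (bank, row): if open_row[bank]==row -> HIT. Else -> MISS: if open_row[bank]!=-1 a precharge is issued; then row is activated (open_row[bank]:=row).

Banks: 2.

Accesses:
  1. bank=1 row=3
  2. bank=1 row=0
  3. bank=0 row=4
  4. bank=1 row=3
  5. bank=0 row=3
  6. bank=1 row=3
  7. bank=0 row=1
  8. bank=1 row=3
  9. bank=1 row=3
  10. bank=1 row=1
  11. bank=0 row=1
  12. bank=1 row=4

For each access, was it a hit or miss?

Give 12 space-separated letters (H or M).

Answer: M M M M M H M H H M H M

Derivation:
Acc 1: bank1 row3 -> MISS (open row3); precharges=0
Acc 2: bank1 row0 -> MISS (open row0); precharges=1
Acc 3: bank0 row4 -> MISS (open row4); precharges=1
Acc 4: bank1 row3 -> MISS (open row3); precharges=2
Acc 5: bank0 row3 -> MISS (open row3); precharges=3
Acc 6: bank1 row3 -> HIT
Acc 7: bank0 row1 -> MISS (open row1); precharges=4
Acc 8: bank1 row3 -> HIT
Acc 9: bank1 row3 -> HIT
Acc 10: bank1 row1 -> MISS (open row1); precharges=5
Acc 11: bank0 row1 -> HIT
Acc 12: bank1 row4 -> MISS (open row4); precharges=6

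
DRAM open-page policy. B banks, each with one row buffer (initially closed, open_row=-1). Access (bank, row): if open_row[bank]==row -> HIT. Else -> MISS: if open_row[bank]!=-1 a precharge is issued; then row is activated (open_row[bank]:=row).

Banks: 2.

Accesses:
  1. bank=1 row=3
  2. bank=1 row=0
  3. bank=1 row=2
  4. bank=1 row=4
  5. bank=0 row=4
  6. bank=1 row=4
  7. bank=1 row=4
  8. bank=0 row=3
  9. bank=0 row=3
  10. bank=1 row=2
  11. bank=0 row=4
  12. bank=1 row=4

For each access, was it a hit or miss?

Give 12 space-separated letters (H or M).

Answer: M M M M M H H M H M M M

Derivation:
Acc 1: bank1 row3 -> MISS (open row3); precharges=0
Acc 2: bank1 row0 -> MISS (open row0); precharges=1
Acc 3: bank1 row2 -> MISS (open row2); precharges=2
Acc 4: bank1 row4 -> MISS (open row4); precharges=3
Acc 5: bank0 row4 -> MISS (open row4); precharges=3
Acc 6: bank1 row4 -> HIT
Acc 7: bank1 row4 -> HIT
Acc 8: bank0 row3 -> MISS (open row3); precharges=4
Acc 9: bank0 row3 -> HIT
Acc 10: bank1 row2 -> MISS (open row2); precharges=5
Acc 11: bank0 row4 -> MISS (open row4); precharges=6
Acc 12: bank1 row4 -> MISS (open row4); precharges=7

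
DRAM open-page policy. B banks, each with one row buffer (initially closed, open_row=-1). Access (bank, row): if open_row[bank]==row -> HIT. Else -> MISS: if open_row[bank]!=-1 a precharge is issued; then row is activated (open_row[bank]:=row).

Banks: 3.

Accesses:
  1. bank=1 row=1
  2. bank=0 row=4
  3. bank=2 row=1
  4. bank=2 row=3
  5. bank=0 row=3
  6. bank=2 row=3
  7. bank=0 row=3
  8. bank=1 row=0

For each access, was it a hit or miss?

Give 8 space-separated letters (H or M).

Acc 1: bank1 row1 -> MISS (open row1); precharges=0
Acc 2: bank0 row4 -> MISS (open row4); precharges=0
Acc 3: bank2 row1 -> MISS (open row1); precharges=0
Acc 4: bank2 row3 -> MISS (open row3); precharges=1
Acc 5: bank0 row3 -> MISS (open row3); precharges=2
Acc 6: bank2 row3 -> HIT
Acc 7: bank0 row3 -> HIT
Acc 8: bank1 row0 -> MISS (open row0); precharges=3

Answer: M M M M M H H M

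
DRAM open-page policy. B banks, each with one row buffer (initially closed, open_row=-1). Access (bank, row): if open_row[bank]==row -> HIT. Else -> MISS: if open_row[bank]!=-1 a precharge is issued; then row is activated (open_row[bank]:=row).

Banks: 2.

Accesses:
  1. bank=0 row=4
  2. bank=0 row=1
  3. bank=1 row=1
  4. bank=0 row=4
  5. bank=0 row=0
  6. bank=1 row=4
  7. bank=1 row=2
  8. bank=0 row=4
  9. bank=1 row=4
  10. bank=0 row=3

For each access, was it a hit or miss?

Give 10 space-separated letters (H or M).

Answer: M M M M M M M M M M

Derivation:
Acc 1: bank0 row4 -> MISS (open row4); precharges=0
Acc 2: bank0 row1 -> MISS (open row1); precharges=1
Acc 3: bank1 row1 -> MISS (open row1); precharges=1
Acc 4: bank0 row4 -> MISS (open row4); precharges=2
Acc 5: bank0 row0 -> MISS (open row0); precharges=3
Acc 6: bank1 row4 -> MISS (open row4); precharges=4
Acc 7: bank1 row2 -> MISS (open row2); precharges=5
Acc 8: bank0 row4 -> MISS (open row4); precharges=6
Acc 9: bank1 row4 -> MISS (open row4); precharges=7
Acc 10: bank0 row3 -> MISS (open row3); precharges=8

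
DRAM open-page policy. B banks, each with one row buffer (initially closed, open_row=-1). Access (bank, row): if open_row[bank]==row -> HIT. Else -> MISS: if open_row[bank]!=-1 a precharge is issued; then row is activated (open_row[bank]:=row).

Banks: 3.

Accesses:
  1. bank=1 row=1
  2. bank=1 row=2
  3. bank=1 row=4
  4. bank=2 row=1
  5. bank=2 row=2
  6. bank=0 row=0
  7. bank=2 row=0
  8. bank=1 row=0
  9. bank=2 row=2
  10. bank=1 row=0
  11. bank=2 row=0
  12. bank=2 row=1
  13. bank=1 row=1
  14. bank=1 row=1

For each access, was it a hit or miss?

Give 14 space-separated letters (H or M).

Acc 1: bank1 row1 -> MISS (open row1); precharges=0
Acc 2: bank1 row2 -> MISS (open row2); precharges=1
Acc 3: bank1 row4 -> MISS (open row4); precharges=2
Acc 4: bank2 row1 -> MISS (open row1); precharges=2
Acc 5: bank2 row2 -> MISS (open row2); precharges=3
Acc 6: bank0 row0 -> MISS (open row0); precharges=3
Acc 7: bank2 row0 -> MISS (open row0); precharges=4
Acc 8: bank1 row0 -> MISS (open row0); precharges=5
Acc 9: bank2 row2 -> MISS (open row2); precharges=6
Acc 10: bank1 row0 -> HIT
Acc 11: bank2 row0 -> MISS (open row0); precharges=7
Acc 12: bank2 row1 -> MISS (open row1); precharges=8
Acc 13: bank1 row1 -> MISS (open row1); precharges=9
Acc 14: bank1 row1 -> HIT

Answer: M M M M M M M M M H M M M H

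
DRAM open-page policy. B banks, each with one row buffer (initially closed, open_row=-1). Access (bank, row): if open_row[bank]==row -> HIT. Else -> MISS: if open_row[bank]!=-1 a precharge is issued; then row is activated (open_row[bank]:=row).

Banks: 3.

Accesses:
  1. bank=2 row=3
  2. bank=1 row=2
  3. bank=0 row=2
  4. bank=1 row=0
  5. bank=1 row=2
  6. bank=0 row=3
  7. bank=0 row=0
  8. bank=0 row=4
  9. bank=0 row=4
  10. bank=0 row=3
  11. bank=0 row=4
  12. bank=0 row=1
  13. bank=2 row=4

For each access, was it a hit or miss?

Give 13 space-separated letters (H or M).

Acc 1: bank2 row3 -> MISS (open row3); precharges=0
Acc 2: bank1 row2 -> MISS (open row2); precharges=0
Acc 3: bank0 row2 -> MISS (open row2); precharges=0
Acc 4: bank1 row0 -> MISS (open row0); precharges=1
Acc 5: bank1 row2 -> MISS (open row2); precharges=2
Acc 6: bank0 row3 -> MISS (open row3); precharges=3
Acc 7: bank0 row0 -> MISS (open row0); precharges=4
Acc 8: bank0 row4 -> MISS (open row4); precharges=5
Acc 9: bank0 row4 -> HIT
Acc 10: bank0 row3 -> MISS (open row3); precharges=6
Acc 11: bank0 row4 -> MISS (open row4); precharges=7
Acc 12: bank0 row1 -> MISS (open row1); precharges=8
Acc 13: bank2 row4 -> MISS (open row4); precharges=9

Answer: M M M M M M M M H M M M M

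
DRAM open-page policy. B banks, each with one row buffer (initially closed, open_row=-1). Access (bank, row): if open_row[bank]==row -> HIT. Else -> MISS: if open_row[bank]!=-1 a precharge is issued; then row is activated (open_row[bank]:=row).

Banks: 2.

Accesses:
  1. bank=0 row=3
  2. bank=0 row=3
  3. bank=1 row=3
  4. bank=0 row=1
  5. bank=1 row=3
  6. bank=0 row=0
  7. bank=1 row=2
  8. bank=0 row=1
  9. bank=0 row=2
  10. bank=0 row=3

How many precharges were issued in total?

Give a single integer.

Answer: 6

Derivation:
Acc 1: bank0 row3 -> MISS (open row3); precharges=0
Acc 2: bank0 row3 -> HIT
Acc 3: bank1 row3 -> MISS (open row3); precharges=0
Acc 4: bank0 row1 -> MISS (open row1); precharges=1
Acc 5: bank1 row3 -> HIT
Acc 6: bank0 row0 -> MISS (open row0); precharges=2
Acc 7: bank1 row2 -> MISS (open row2); precharges=3
Acc 8: bank0 row1 -> MISS (open row1); precharges=4
Acc 9: bank0 row2 -> MISS (open row2); precharges=5
Acc 10: bank0 row3 -> MISS (open row3); precharges=6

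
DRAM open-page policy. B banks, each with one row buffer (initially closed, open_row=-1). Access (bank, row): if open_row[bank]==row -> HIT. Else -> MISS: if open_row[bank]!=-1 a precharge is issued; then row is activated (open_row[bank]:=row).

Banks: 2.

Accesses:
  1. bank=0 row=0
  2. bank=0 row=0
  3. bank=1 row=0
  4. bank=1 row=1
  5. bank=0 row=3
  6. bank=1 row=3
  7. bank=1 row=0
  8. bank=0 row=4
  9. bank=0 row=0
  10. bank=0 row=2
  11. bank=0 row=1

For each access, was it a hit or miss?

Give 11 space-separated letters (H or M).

Answer: M H M M M M M M M M M

Derivation:
Acc 1: bank0 row0 -> MISS (open row0); precharges=0
Acc 2: bank0 row0 -> HIT
Acc 3: bank1 row0 -> MISS (open row0); precharges=0
Acc 4: bank1 row1 -> MISS (open row1); precharges=1
Acc 5: bank0 row3 -> MISS (open row3); precharges=2
Acc 6: bank1 row3 -> MISS (open row3); precharges=3
Acc 7: bank1 row0 -> MISS (open row0); precharges=4
Acc 8: bank0 row4 -> MISS (open row4); precharges=5
Acc 9: bank0 row0 -> MISS (open row0); precharges=6
Acc 10: bank0 row2 -> MISS (open row2); precharges=7
Acc 11: bank0 row1 -> MISS (open row1); precharges=8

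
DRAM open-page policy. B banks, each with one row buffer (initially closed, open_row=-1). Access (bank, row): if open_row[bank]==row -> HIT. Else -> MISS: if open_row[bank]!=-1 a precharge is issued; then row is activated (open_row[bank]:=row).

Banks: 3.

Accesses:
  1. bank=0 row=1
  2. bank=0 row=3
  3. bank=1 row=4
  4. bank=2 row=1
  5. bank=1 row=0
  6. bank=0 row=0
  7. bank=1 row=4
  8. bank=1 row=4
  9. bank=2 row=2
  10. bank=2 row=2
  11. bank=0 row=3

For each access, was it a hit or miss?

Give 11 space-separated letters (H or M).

Answer: M M M M M M M H M H M

Derivation:
Acc 1: bank0 row1 -> MISS (open row1); precharges=0
Acc 2: bank0 row3 -> MISS (open row3); precharges=1
Acc 3: bank1 row4 -> MISS (open row4); precharges=1
Acc 4: bank2 row1 -> MISS (open row1); precharges=1
Acc 5: bank1 row0 -> MISS (open row0); precharges=2
Acc 6: bank0 row0 -> MISS (open row0); precharges=3
Acc 7: bank1 row4 -> MISS (open row4); precharges=4
Acc 8: bank1 row4 -> HIT
Acc 9: bank2 row2 -> MISS (open row2); precharges=5
Acc 10: bank2 row2 -> HIT
Acc 11: bank0 row3 -> MISS (open row3); precharges=6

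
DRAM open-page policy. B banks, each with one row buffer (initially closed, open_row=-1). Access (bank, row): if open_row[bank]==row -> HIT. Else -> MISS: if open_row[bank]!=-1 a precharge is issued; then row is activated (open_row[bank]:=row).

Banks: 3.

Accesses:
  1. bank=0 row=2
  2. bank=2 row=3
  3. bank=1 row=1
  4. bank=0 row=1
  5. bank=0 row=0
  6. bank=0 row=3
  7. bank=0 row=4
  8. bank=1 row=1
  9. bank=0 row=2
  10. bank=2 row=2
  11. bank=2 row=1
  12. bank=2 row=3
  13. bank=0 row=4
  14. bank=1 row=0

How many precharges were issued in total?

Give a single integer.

Acc 1: bank0 row2 -> MISS (open row2); precharges=0
Acc 2: bank2 row3 -> MISS (open row3); precharges=0
Acc 3: bank1 row1 -> MISS (open row1); precharges=0
Acc 4: bank0 row1 -> MISS (open row1); precharges=1
Acc 5: bank0 row0 -> MISS (open row0); precharges=2
Acc 6: bank0 row3 -> MISS (open row3); precharges=3
Acc 7: bank0 row4 -> MISS (open row4); precharges=4
Acc 8: bank1 row1 -> HIT
Acc 9: bank0 row2 -> MISS (open row2); precharges=5
Acc 10: bank2 row2 -> MISS (open row2); precharges=6
Acc 11: bank2 row1 -> MISS (open row1); precharges=7
Acc 12: bank2 row3 -> MISS (open row3); precharges=8
Acc 13: bank0 row4 -> MISS (open row4); precharges=9
Acc 14: bank1 row0 -> MISS (open row0); precharges=10

Answer: 10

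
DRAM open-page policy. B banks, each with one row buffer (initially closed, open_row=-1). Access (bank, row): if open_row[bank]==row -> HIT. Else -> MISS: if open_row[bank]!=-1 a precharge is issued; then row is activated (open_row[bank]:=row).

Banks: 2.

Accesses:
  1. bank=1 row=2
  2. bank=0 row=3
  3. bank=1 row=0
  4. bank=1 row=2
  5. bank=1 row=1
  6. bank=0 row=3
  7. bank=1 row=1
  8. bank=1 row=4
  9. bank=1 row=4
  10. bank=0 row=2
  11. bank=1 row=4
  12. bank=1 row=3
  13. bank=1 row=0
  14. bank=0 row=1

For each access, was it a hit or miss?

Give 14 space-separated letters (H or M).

Acc 1: bank1 row2 -> MISS (open row2); precharges=0
Acc 2: bank0 row3 -> MISS (open row3); precharges=0
Acc 3: bank1 row0 -> MISS (open row0); precharges=1
Acc 4: bank1 row2 -> MISS (open row2); precharges=2
Acc 5: bank1 row1 -> MISS (open row1); precharges=3
Acc 6: bank0 row3 -> HIT
Acc 7: bank1 row1 -> HIT
Acc 8: bank1 row4 -> MISS (open row4); precharges=4
Acc 9: bank1 row4 -> HIT
Acc 10: bank0 row2 -> MISS (open row2); precharges=5
Acc 11: bank1 row4 -> HIT
Acc 12: bank1 row3 -> MISS (open row3); precharges=6
Acc 13: bank1 row0 -> MISS (open row0); precharges=7
Acc 14: bank0 row1 -> MISS (open row1); precharges=8

Answer: M M M M M H H M H M H M M M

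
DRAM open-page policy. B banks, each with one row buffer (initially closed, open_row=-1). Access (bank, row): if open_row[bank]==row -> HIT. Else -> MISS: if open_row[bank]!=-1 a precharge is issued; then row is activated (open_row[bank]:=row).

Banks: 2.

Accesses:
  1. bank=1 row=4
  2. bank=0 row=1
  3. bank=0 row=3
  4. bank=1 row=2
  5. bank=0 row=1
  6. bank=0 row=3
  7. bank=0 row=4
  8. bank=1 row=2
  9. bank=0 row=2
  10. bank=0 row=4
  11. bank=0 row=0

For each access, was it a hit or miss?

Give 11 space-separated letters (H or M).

Acc 1: bank1 row4 -> MISS (open row4); precharges=0
Acc 2: bank0 row1 -> MISS (open row1); precharges=0
Acc 3: bank0 row3 -> MISS (open row3); precharges=1
Acc 4: bank1 row2 -> MISS (open row2); precharges=2
Acc 5: bank0 row1 -> MISS (open row1); precharges=3
Acc 6: bank0 row3 -> MISS (open row3); precharges=4
Acc 7: bank0 row4 -> MISS (open row4); precharges=5
Acc 8: bank1 row2 -> HIT
Acc 9: bank0 row2 -> MISS (open row2); precharges=6
Acc 10: bank0 row4 -> MISS (open row4); precharges=7
Acc 11: bank0 row0 -> MISS (open row0); precharges=8

Answer: M M M M M M M H M M M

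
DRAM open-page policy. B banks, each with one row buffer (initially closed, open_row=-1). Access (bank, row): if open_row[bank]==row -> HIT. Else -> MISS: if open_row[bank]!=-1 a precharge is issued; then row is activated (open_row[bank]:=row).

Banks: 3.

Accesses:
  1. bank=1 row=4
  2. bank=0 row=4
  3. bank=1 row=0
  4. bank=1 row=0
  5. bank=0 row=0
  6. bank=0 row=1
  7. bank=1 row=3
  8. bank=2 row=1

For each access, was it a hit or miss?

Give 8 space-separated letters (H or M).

Answer: M M M H M M M M

Derivation:
Acc 1: bank1 row4 -> MISS (open row4); precharges=0
Acc 2: bank0 row4 -> MISS (open row4); precharges=0
Acc 3: bank1 row0 -> MISS (open row0); precharges=1
Acc 4: bank1 row0 -> HIT
Acc 5: bank0 row0 -> MISS (open row0); precharges=2
Acc 6: bank0 row1 -> MISS (open row1); precharges=3
Acc 7: bank1 row3 -> MISS (open row3); precharges=4
Acc 8: bank2 row1 -> MISS (open row1); precharges=4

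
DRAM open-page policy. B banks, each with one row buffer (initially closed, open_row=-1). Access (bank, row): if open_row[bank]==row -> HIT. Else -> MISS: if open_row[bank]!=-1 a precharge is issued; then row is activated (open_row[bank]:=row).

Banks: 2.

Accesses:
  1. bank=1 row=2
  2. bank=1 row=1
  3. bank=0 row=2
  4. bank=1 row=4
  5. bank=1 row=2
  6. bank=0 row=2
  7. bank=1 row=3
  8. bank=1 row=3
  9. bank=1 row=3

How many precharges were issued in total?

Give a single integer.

Acc 1: bank1 row2 -> MISS (open row2); precharges=0
Acc 2: bank1 row1 -> MISS (open row1); precharges=1
Acc 3: bank0 row2 -> MISS (open row2); precharges=1
Acc 4: bank1 row4 -> MISS (open row4); precharges=2
Acc 5: bank1 row2 -> MISS (open row2); precharges=3
Acc 6: bank0 row2 -> HIT
Acc 7: bank1 row3 -> MISS (open row3); precharges=4
Acc 8: bank1 row3 -> HIT
Acc 9: bank1 row3 -> HIT

Answer: 4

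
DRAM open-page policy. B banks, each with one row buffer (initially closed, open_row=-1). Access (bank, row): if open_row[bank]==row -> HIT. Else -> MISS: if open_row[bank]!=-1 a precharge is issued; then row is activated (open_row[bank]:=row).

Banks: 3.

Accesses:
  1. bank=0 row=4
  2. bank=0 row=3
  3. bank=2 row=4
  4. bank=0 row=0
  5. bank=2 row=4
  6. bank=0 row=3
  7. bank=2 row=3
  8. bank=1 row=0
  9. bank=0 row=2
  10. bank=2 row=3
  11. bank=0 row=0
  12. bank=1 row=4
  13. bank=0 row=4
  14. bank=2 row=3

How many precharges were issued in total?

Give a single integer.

Acc 1: bank0 row4 -> MISS (open row4); precharges=0
Acc 2: bank0 row3 -> MISS (open row3); precharges=1
Acc 3: bank2 row4 -> MISS (open row4); precharges=1
Acc 4: bank0 row0 -> MISS (open row0); precharges=2
Acc 5: bank2 row4 -> HIT
Acc 6: bank0 row3 -> MISS (open row3); precharges=3
Acc 7: bank2 row3 -> MISS (open row3); precharges=4
Acc 8: bank1 row0 -> MISS (open row0); precharges=4
Acc 9: bank0 row2 -> MISS (open row2); precharges=5
Acc 10: bank2 row3 -> HIT
Acc 11: bank0 row0 -> MISS (open row0); precharges=6
Acc 12: bank1 row4 -> MISS (open row4); precharges=7
Acc 13: bank0 row4 -> MISS (open row4); precharges=8
Acc 14: bank2 row3 -> HIT

Answer: 8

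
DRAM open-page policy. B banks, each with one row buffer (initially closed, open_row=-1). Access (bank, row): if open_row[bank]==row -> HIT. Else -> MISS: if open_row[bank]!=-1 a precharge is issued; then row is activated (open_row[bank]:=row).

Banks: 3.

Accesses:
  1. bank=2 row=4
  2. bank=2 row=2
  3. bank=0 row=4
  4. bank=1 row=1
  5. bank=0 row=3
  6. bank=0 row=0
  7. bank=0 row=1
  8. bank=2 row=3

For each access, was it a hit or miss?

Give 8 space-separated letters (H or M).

Acc 1: bank2 row4 -> MISS (open row4); precharges=0
Acc 2: bank2 row2 -> MISS (open row2); precharges=1
Acc 3: bank0 row4 -> MISS (open row4); precharges=1
Acc 4: bank1 row1 -> MISS (open row1); precharges=1
Acc 5: bank0 row3 -> MISS (open row3); precharges=2
Acc 6: bank0 row0 -> MISS (open row0); precharges=3
Acc 7: bank0 row1 -> MISS (open row1); precharges=4
Acc 8: bank2 row3 -> MISS (open row3); precharges=5

Answer: M M M M M M M M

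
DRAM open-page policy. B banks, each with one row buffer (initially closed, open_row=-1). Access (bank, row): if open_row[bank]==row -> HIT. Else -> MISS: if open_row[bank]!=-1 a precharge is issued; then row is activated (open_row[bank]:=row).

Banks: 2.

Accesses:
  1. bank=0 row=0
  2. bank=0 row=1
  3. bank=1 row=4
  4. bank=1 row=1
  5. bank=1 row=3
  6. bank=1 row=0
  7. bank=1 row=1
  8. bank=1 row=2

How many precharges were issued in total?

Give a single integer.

Acc 1: bank0 row0 -> MISS (open row0); precharges=0
Acc 2: bank0 row1 -> MISS (open row1); precharges=1
Acc 3: bank1 row4 -> MISS (open row4); precharges=1
Acc 4: bank1 row1 -> MISS (open row1); precharges=2
Acc 5: bank1 row3 -> MISS (open row3); precharges=3
Acc 6: bank1 row0 -> MISS (open row0); precharges=4
Acc 7: bank1 row1 -> MISS (open row1); precharges=5
Acc 8: bank1 row2 -> MISS (open row2); precharges=6

Answer: 6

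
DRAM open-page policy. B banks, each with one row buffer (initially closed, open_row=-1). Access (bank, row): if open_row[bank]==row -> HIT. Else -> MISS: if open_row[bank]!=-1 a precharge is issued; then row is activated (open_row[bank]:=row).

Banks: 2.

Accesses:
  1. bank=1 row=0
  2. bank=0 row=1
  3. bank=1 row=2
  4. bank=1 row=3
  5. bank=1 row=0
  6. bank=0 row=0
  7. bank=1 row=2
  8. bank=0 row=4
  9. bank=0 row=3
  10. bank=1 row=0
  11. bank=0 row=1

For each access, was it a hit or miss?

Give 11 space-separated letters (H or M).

Acc 1: bank1 row0 -> MISS (open row0); precharges=0
Acc 2: bank0 row1 -> MISS (open row1); precharges=0
Acc 3: bank1 row2 -> MISS (open row2); precharges=1
Acc 4: bank1 row3 -> MISS (open row3); precharges=2
Acc 5: bank1 row0 -> MISS (open row0); precharges=3
Acc 6: bank0 row0 -> MISS (open row0); precharges=4
Acc 7: bank1 row2 -> MISS (open row2); precharges=5
Acc 8: bank0 row4 -> MISS (open row4); precharges=6
Acc 9: bank0 row3 -> MISS (open row3); precharges=7
Acc 10: bank1 row0 -> MISS (open row0); precharges=8
Acc 11: bank0 row1 -> MISS (open row1); precharges=9

Answer: M M M M M M M M M M M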